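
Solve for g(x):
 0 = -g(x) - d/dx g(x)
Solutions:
 g(x) = C1*exp(-x)


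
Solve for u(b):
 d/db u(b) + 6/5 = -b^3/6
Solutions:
 u(b) = C1 - b^4/24 - 6*b/5


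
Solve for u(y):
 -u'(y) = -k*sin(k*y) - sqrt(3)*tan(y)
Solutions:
 u(y) = C1 + k*Piecewise((-cos(k*y)/k, Ne(k, 0)), (0, True)) - sqrt(3)*log(cos(y))


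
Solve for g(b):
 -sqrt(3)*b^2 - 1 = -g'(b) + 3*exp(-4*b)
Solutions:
 g(b) = C1 + sqrt(3)*b^3/3 + b - 3*exp(-4*b)/4


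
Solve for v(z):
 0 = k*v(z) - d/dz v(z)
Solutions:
 v(z) = C1*exp(k*z)


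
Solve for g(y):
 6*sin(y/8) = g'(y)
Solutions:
 g(y) = C1 - 48*cos(y/8)


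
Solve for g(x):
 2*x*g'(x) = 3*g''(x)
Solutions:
 g(x) = C1 + C2*erfi(sqrt(3)*x/3)


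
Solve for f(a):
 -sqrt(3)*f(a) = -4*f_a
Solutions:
 f(a) = C1*exp(sqrt(3)*a/4)


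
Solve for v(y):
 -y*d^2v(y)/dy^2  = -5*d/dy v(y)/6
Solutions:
 v(y) = C1 + C2*y^(11/6)


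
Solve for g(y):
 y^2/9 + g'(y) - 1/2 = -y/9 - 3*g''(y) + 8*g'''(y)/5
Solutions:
 g(y) = C1 + C2*exp(y*(15 - sqrt(385))/16) + C3*exp(y*(15 + sqrt(385))/16) - y^3/27 + 5*y^2/18 - 137*y/90


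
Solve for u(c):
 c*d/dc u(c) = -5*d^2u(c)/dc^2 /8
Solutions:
 u(c) = C1 + C2*erf(2*sqrt(5)*c/5)


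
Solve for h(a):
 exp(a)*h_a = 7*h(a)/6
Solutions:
 h(a) = C1*exp(-7*exp(-a)/6)


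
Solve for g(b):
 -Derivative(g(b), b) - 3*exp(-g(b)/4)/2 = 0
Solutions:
 g(b) = 4*log(C1 - 3*b/8)


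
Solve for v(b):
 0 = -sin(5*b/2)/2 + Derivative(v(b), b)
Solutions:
 v(b) = C1 - cos(5*b/2)/5


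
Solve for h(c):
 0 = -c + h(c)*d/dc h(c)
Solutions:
 h(c) = -sqrt(C1 + c^2)
 h(c) = sqrt(C1 + c^2)


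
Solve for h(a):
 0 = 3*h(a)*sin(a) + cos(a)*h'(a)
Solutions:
 h(a) = C1*cos(a)^3


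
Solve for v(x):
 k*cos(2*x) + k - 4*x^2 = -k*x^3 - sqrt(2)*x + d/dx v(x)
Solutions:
 v(x) = C1 + k*x^4/4 + k*(x + sin(x)*cos(x)) - 4*x^3/3 + sqrt(2)*x^2/2


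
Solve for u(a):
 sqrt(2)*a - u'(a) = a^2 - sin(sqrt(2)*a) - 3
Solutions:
 u(a) = C1 - a^3/3 + sqrt(2)*a^2/2 + 3*a - sqrt(2)*cos(sqrt(2)*a)/2


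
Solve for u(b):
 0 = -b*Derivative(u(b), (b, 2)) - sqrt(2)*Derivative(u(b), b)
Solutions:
 u(b) = C1 + C2*b^(1 - sqrt(2))


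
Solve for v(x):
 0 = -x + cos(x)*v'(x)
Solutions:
 v(x) = C1 + Integral(x/cos(x), x)


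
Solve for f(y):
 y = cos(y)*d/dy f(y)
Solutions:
 f(y) = C1 + Integral(y/cos(y), y)


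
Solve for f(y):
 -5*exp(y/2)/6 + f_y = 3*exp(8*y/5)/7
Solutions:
 f(y) = C1 + 15*exp(8*y/5)/56 + 5*exp(y/2)/3


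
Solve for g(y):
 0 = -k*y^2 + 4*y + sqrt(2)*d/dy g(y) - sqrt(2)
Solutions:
 g(y) = C1 + sqrt(2)*k*y^3/6 - sqrt(2)*y^2 + y


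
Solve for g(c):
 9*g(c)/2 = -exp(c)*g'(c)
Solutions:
 g(c) = C1*exp(9*exp(-c)/2)


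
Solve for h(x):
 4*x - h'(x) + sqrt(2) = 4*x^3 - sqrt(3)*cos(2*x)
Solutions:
 h(x) = C1 - x^4 + 2*x^2 + sqrt(2)*x + sqrt(3)*sin(2*x)/2


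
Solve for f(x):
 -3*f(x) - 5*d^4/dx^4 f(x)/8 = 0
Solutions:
 f(x) = (C1*sin(5^(3/4)*6^(1/4)*x/5) + C2*cos(5^(3/4)*6^(1/4)*x/5))*exp(-5^(3/4)*6^(1/4)*x/5) + (C3*sin(5^(3/4)*6^(1/4)*x/5) + C4*cos(5^(3/4)*6^(1/4)*x/5))*exp(5^(3/4)*6^(1/4)*x/5)


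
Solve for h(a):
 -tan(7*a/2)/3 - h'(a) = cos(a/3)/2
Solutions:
 h(a) = C1 + 2*log(cos(7*a/2))/21 - 3*sin(a/3)/2


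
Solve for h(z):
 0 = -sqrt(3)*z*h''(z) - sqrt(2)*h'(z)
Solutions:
 h(z) = C1 + C2*z^(1 - sqrt(6)/3)


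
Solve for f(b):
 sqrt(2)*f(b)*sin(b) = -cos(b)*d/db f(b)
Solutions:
 f(b) = C1*cos(b)^(sqrt(2))


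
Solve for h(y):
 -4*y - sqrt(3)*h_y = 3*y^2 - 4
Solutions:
 h(y) = C1 - sqrt(3)*y^3/3 - 2*sqrt(3)*y^2/3 + 4*sqrt(3)*y/3


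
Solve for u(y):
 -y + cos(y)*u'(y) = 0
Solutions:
 u(y) = C1 + Integral(y/cos(y), y)


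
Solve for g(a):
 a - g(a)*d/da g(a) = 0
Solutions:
 g(a) = -sqrt(C1 + a^2)
 g(a) = sqrt(C1 + a^2)


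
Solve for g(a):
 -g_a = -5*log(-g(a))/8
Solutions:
 -li(-g(a)) = C1 + 5*a/8


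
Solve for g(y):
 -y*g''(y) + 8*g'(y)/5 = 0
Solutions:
 g(y) = C1 + C2*y^(13/5)


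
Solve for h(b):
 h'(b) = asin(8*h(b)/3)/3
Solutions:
 Integral(1/asin(8*_y/3), (_y, h(b))) = C1 + b/3


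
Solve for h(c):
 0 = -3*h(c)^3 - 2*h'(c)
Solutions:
 h(c) = -sqrt(-1/(C1 - 3*c))
 h(c) = sqrt(-1/(C1 - 3*c))


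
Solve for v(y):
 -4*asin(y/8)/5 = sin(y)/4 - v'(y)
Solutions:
 v(y) = C1 + 4*y*asin(y/8)/5 + 4*sqrt(64 - y^2)/5 - cos(y)/4


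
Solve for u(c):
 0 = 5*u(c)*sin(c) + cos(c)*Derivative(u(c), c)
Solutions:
 u(c) = C1*cos(c)^5


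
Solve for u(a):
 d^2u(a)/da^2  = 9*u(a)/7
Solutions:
 u(a) = C1*exp(-3*sqrt(7)*a/7) + C2*exp(3*sqrt(7)*a/7)


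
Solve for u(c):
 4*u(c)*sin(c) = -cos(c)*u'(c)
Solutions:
 u(c) = C1*cos(c)^4


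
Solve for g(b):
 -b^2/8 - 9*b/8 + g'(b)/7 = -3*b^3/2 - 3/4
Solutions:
 g(b) = C1 - 21*b^4/8 + 7*b^3/24 + 63*b^2/16 - 21*b/4


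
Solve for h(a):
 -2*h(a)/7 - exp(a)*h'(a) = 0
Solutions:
 h(a) = C1*exp(2*exp(-a)/7)


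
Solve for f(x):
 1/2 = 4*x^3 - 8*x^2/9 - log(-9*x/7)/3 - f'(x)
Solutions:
 f(x) = C1 + x^4 - 8*x^3/27 - x*log(-x)/3 + x*(-log(3) - 1/6 + log(21)/3)


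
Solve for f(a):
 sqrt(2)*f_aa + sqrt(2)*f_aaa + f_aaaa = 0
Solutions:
 f(a) = C1 + C2*a + (C3*sin(sqrt(2)*a*sqrt(-1 + 2*sqrt(2))/2) + C4*cos(sqrt(2)*a*sqrt(-1 + 2*sqrt(2))/2))*exp(-sqrt(2)*a/2)


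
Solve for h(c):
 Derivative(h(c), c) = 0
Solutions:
 h(c) = C1


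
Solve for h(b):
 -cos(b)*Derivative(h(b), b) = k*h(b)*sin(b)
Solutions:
 h(b) = C1*exp(k*log(cos(b)))


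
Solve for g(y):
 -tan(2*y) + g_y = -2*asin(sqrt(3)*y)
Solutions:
 g(y) = C1 - 2*y*asin(sqrt(3)*y) - 2*sqrt(3)*sqrt(1 - 3*y^2)/3 - log(cos(2*y))/2


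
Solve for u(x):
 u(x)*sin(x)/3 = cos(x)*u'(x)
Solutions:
 u(x) = C1/cos(x)^(1/3)


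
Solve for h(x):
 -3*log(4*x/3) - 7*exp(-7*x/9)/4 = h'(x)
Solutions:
 h(x) = C1 - 3*x*log(x) + 3*x*(-2*log(2) + 1 + log(3)) + 9*exp(-7*x/9)/4


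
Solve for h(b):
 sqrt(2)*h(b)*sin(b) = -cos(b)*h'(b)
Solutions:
 h(b) = C1*cos(b)^(sqrt(2))


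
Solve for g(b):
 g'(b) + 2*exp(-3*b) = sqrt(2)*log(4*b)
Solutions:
 g(b) = C1 + sqrt(2)*b*log(b) + sqrt(2)*b*(-1 + 2*log(2)) + 2*exp(-3*b)/3


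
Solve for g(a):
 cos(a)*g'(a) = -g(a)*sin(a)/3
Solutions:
 g(a) = C1*cos(a)^(1/3)


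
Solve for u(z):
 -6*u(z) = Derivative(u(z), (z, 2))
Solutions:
 u(z) = C1*sin(sqrt(6)*z) + C2*cos(sqrt(6)*z)


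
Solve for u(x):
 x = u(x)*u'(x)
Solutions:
 u(x) = -sqrt(C1 + x^2)
 u(x) = sqrt(C1 + x^2)


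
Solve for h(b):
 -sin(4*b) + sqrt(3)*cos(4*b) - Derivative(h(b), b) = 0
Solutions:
 h(b) = C1 + sqrt(3)*sin(4*b)/4 + cos(4*b)/4


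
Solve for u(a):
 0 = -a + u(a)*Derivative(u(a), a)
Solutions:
 u(a) = -sqrt(C1 + a^2)
 u(a) = sqrt(C1 + a^2)


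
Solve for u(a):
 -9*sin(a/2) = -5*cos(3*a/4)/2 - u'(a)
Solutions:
 u(a) = C1 - 10*sin(3*a/4)/3 - 18*cos(a/2)


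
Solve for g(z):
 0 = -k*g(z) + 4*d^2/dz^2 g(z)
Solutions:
 g(z) = C1*exp(-sqrt(k)*z/2) + C2*exp(sqrt(k)*z/2)


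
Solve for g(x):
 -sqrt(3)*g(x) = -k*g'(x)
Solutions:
 g(x) = C1*exp(sqrt(3)*x/k)


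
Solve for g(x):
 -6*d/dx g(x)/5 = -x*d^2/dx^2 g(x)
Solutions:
 g(x) = C1 + C2*x^(11/5)


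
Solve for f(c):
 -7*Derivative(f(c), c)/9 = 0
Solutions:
 f(c) = C1


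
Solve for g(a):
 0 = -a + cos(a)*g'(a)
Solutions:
 g(a) = C1 + Integral(a/cos(a), a)


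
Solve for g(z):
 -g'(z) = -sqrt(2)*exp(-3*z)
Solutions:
 g(z) = C1 - sqrt(2)*exp(-3*z)/3


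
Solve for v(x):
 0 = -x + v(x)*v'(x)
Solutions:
 v(x) = -sqrt(C1 + x^2)
 v(x) = sqrt(C1 + x^2)


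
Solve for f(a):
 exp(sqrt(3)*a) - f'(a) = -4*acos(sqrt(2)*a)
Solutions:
 f(a) = C1 + 4*a*acos(sqrt(2)*a) - 2*sqrt(2)*sqrt(1 - 2*a^2) + sqrt(3)*exp(sqrt(3)*a)/3


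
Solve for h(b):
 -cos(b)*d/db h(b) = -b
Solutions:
 h(b) = C1 + Integral(b/cos(b), b)


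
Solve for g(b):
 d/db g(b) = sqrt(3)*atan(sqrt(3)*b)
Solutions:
 g(b) = C1 + sqrt(3)*(b*atan(sqrt(3)*b) - sqrt(3)*log(3*b^2 + 1)/6)


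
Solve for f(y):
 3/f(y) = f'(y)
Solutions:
 f(y) = -sqrt(C1 + 6*y)
 f(y) = sqrt(C1 + 6*y)


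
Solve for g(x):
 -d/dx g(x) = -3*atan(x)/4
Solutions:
 g(x) = C1 + 3*x*atan(x)/4 - 3*log(x^2 + 1)/8


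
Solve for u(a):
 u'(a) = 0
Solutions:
 u(a) = C1


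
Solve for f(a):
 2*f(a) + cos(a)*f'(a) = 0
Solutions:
 f(a) = C1*(sin(a) - 1)/(sin(a) + 1)


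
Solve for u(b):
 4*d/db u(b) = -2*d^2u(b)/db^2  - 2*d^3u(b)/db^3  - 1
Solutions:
 u(b) = C1 - b/4 + (C2*sin(sqrt(7)*b/2) + C3*cos(sqrt(7)*b/2))*exp(-b/2)


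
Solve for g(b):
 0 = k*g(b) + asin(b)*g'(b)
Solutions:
 g(b) = C1*exp(-k*Integral(1/asin(b), b))


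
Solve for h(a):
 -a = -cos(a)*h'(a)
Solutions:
 h(a) = C1 + Integral(a/cos(a), a)


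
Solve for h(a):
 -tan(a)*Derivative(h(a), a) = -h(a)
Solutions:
 h(a) = C1*sin(a)


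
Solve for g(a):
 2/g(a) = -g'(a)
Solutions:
 g(a) = -sqrt(C1 - 4*a)
 g(a) = sqrt(C1 - 4*a)


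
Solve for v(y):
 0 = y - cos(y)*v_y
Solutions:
 v(y) = C1 + Integral(y/cos(y), y)


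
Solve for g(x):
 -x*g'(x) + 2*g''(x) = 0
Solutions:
 g(x) = C1 + C2*erfi(x/2)


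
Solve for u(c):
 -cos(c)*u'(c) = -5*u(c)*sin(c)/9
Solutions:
 u(c) = C1/cos(c)^(5/9)


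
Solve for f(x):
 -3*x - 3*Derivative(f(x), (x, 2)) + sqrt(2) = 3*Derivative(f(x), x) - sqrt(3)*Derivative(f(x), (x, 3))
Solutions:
 f(x) = C1 + C2*exp(x*(sqrt(3) + sqrt(3 + 4*sqrt(3)))/2) + C3*exp(x*(-sqrt(3 + 4*sqrt(3)) + sqrt(3))/2) - x^2/2 + sqrt(2)*x/3 + x


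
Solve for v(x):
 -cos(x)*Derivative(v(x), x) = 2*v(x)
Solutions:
 v(x) = C1*(sin(x) - 1)/(sin(x) + 1)


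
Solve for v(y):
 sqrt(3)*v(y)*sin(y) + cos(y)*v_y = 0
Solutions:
 v(y) = C1*cos(y)^(sqrt(3))


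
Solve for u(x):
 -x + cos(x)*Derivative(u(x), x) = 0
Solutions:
 u(x) = C1 + Integral(x/cos(x), x)


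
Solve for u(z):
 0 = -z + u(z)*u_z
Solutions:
 u(z) = -sqrt(C1 + z^2)
 u(z) = sqrt(C1 + z^2)


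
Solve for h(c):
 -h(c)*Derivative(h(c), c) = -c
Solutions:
 h(c) = -sqrt(C1 + c^2)
 h(c) = sqrt(C1 + c^2)


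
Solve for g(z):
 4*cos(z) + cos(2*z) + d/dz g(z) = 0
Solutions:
 g(z) = C1 - 4*sin(z) - sin(2*z)/2


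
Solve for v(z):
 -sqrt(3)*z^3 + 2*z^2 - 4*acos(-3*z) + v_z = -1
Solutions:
 v(z) = C1 + sqrt(3)*z^4/4 - 2*z^3/3 + 4*z*acos(-3*z) - z + 4*sqrt(1 - 9*z^2)/3


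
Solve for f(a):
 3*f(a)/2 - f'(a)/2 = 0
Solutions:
 f(a) = C1*exp(3*a)


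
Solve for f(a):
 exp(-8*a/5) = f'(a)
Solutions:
 f(a) = C1 - 5*exp(-8*a/5)/8


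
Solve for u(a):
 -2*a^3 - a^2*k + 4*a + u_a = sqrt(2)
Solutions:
 u(a) = C1 + a^4/2 + a^3*k/3 - 2*a^2 + sqrt(2)*a


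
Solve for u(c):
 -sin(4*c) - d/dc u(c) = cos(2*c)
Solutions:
 u(c) = C1 - sin(2*c)/2 + cos(4*c)/4


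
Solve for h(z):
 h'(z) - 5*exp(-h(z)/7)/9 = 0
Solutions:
 h(z) = 7*log(C1 + 5*z/63)


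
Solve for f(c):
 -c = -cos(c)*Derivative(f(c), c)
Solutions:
 f(c) = C1 + Integral(c/cos(c), c)


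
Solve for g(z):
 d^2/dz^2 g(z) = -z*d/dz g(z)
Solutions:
 g(z) = C1 + C2*erf(sqrt(2)*z/2)


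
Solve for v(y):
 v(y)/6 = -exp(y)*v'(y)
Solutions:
 v(y) = C1*exp(exp(-y)/6)


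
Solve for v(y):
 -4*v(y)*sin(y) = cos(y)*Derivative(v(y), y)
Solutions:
 v(y) = C1*cos(y)^4


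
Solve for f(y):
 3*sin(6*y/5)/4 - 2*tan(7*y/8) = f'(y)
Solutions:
 f(y) = C1 + 16*log(cos(7*y/8))/7 - 5*cos(6*y/5)/8


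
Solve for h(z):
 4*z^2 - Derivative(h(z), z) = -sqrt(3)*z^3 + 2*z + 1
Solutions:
 h(z) = C1 + sqrt(3)*z^4/4 + 4*z^3/3 - z^2 - z


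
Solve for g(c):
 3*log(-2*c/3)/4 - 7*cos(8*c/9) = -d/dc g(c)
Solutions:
 g(c) = C1 - 3*c*log(-c)/4 - 3*c*log(2)/4 + 3*c/4 + 3*c*log(3)/4 + 63*sin(8*c/9)/8


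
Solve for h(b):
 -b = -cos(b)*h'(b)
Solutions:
 h(b) = C1 + Integral(b/cos(b), b)


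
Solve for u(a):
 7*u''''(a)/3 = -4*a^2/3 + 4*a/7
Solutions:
 u(a) = C1 + C2*a + C3*a^2 + C4*a^3 - a^6/630 + a^5/490


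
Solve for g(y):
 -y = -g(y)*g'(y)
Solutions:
 g(y) = -sqrt(C1 + y^2)
 g(y) = sqrt(C1 + y^2)


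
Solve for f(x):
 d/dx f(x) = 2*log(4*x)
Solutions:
 f(x) = C1 + 2*x*log(x) - 2*x + x*log(16)


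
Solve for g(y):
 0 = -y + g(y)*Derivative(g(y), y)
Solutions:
 g(y) = -sqrt(C1 + y^2)
 g(y) = sqrt(C1 + y^2)


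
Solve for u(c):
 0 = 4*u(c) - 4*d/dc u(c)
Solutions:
 u(c) = C1*exp(c)


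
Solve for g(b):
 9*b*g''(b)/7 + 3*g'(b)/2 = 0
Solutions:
 g(b) = C1 + C2/b^(1/6)


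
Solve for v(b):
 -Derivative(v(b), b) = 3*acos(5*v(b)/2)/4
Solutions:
 Integral(1/acos(5*_y/2), (_y, v(b))) = C1 - 3*b/4


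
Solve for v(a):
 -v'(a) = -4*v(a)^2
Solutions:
 v(a) = -1/(C1 + 4*a)


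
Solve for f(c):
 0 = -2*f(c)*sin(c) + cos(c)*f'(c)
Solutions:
 f(c) = C1/cos(c)^2


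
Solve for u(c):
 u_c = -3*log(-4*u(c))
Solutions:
 Integral(1/(log(-_y) + 2*log(2)), (_y, u(c)))/3 = C1 - c


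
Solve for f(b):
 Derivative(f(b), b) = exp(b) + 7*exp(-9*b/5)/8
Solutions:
 f(b) = C1 + exp(b) - 35*exp(-9*b/5)/72


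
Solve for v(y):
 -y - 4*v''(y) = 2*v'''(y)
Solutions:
 v(y) = C1 + C2*y + C3*exp(-2*y) - y^3/24 + y^2/16


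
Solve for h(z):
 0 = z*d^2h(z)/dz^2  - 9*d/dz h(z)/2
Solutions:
 h(z) = C1 + C2*z^(11/2)


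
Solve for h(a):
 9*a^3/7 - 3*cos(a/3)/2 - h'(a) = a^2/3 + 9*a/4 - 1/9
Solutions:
 h(a) = C1 + 9*a^4/28 - a^3/9 - 9*a^2/8 + a/9 - 9*sin(a/3)/2


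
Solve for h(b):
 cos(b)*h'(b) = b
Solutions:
 h(b) = C1 + Integral(b/cos(b), b)


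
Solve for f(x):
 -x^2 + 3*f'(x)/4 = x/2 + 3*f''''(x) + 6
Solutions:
 f(x) = C1 + C4*exp(2^(1/3)*x/2) + 4*x^3/9 + x^2/3 + 8*x + (C2*sin(2^(1/3)*sqrt(3)*x/4) + C3*cos(2^(1/3)*sqrt(3)*x/4))*exp(-2^(1/3)*x/4)


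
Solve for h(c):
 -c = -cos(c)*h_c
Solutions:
 h(c) = C1 + Integral(c/cos(c), c)


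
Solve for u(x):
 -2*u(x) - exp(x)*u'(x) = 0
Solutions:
 u(x) = C1*exp(2*exp(-x))


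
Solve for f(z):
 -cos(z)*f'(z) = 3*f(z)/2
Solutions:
 f(z) = C1*(sin(z) - 1)^(3/4)/(sin(z) + 1)^(3/4)


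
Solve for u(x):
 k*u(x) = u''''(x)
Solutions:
 u(x) = C1*exp(-k^(1/4)*x) + C2*exp(k^(1/4)*x) + C3*exp(-I*k^(1/4)*x) + C4*exp(I*k^(1/4)*x)


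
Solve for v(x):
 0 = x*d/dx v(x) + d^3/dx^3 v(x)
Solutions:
 v(x) = C1 + Integral(C2*airyai(-x) + C3*airybi(-x), x)


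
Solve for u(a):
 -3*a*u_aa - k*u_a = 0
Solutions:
 u(a) = C1 + a^(1 - re(k)/3)*(C2*sin(log(a)*Abs(im(k))/3) + C3*cos(log(a)*im(k)/3))


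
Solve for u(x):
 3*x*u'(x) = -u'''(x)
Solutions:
 u(x) = C1 + Integral(C2*airyai(-3^(1/3)*x) + C3*airybi(-3^(1/3)*x), x)


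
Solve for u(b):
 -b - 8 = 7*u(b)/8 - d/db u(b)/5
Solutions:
 u(b) = C1*exp(35*b/8) - 8*b/7 - 2304/245


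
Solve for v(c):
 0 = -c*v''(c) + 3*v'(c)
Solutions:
 v(c) = C1 + C2*c^4


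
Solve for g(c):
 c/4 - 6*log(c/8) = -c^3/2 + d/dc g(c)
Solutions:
 g(c) = C1 + c^4/8 + c^2/8 - 6*c*log(c) + 6*c + 18*c*log(2)


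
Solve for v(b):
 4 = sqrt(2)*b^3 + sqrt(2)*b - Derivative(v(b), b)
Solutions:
 v(b) = C1 + sqrt(2)*b^4/4 + sqrt(2)*b^2/2 - 4*b


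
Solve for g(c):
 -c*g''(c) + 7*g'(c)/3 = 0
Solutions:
 g(c) = C1 + C2*c^(10/3)


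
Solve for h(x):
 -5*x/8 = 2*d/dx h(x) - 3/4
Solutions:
 h(x) = C1 - 5*x^2/32 + 3*x/8


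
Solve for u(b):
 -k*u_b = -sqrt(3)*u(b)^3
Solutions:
 u(b) = -sqrt(2)*sqrt(-k/(C1*k + sqrt(3)*b))/2
 u(b) = sqrt(2)*sqrt(-k/(C1*k + sqrt(3)*b))/2


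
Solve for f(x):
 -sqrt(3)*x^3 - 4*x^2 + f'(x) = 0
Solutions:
 f(x) = C1 + sqrt(3)*x^4/4 + 4*x^3/3


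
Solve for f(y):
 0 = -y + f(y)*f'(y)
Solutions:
 f(y) = -sqrt(C1 + y^2)
 f(y) = sqrt(C1 + y^2)


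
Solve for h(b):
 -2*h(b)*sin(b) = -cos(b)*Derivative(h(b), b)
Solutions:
 h(b) = C1/cos(b)^2


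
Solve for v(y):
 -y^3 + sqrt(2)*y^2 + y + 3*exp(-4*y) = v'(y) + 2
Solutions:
 v(y) = C1 - y^4/4 + sqrt(2)*y^3/3 + y^2/2 - 2*y - 3*exp(-4*y)/4


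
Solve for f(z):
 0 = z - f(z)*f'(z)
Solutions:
 f(z) = -sqrt(C1 + z^2)
 f(z) = sqrt(C1 + z^2)


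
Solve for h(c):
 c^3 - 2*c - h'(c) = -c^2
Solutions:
 h(c) = C1 + c^4/4 + c^3/3 - c^2


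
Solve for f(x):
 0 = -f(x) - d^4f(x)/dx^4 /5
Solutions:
 f(x) = (C1*sin(sqrt(2)*5^(1/4)*x/2) + C2*cos(sqrt(2)*5^(1/4)*x/2))*exp(-sqrt(2)*5^(1/4)*x/2) + (C3*sin(sqrt(2)*5^(1/4)*x/2) + C4*cos(sqrt(2)*5^(1/4)*x/2))*exp(sqrt(2)*5^(1/4)*x/2)


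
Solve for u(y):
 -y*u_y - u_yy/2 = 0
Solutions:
 u(y) = C1 + C2*erf(y)


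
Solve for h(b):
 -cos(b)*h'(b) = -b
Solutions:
 h(b) = C1 + Integral(b/cos(b), b)


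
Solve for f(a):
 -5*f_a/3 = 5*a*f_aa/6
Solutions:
 f(a) = C1 + C2/a


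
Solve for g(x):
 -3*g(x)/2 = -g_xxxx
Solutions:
 g(x) = C1*exp(-2^(3/4)*3^(1/4)*x/2) + C2*exp(2^(3/4)*3^(1/4)*x/2) + C3*sin(2^(3/4)*3^(1/4)*x/2) + C4*cos(2^(3/4)*3^(1/4)*x/2)


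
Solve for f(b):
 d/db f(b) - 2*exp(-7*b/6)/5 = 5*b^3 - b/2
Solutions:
 f(b) = C1 + 5*b^4/4 - b^2/4 - 12*exp(-7*b/6)/35


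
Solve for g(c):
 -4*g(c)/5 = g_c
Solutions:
 g(c) = C1*exp(-4*c/5)


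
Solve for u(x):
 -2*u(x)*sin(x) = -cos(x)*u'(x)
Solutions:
 u(x) = C1/cos(x)^2


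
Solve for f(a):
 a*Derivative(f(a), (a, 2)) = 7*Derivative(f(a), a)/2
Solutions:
 f(a) = C1 + C2*a^(9/2)


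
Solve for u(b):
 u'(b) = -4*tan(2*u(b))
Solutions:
 u(b) = -asin(C1*exp(-8*b))/2 + pi/2
 u(b) = asin(C1*exp(-8*b))/2


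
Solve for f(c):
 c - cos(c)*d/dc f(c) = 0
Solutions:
 f(c) = C1 + Integral(c/cos(c), c)


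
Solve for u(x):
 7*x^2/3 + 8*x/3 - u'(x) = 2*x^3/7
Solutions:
 u(x) = C1 - x^4/14 + 7*x^3/9 + 4*x^2/3


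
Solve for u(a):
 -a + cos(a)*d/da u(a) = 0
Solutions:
 u(a) = C1 + Integral(a/cos(a), a)


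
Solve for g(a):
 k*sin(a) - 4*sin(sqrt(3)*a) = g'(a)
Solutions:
 g(a) = C1 - k*cos(a) + 4*sqrt(3)*cos(sqrt(3)*a)/3


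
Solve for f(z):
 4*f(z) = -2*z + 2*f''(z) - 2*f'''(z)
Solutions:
 f(z) = C3*exp(-z) - z/2 + (C1*sin(z) + C2*cos(z))*exp(z)


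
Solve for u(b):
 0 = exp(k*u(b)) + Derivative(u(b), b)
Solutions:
 u(b) = Piecewise((log(1/(C1*k + b*k))/k, Ne(k, 0)), (nan, True))
 u(b) = Piecewise((C1 - b, Eq(k, 0)), (nan, True))


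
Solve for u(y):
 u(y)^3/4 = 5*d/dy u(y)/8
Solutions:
 u(y) = -sqrt(10)*sqrt(-1/(C1 + 2*y))/2
 u(y) = sqrt(10)*sqrt(-1/(C1 + 2*y))/2


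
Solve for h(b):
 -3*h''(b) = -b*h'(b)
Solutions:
 h(b) = C1 + C2*erfi(sqrt(6)*b/6)


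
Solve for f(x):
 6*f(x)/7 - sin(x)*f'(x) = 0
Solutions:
 f(x) = C1*(cos(x) - 1)^(3/7)/(cos(x) + 1)^(3/7)


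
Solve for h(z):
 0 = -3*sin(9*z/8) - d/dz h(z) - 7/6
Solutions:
 h(z) = C1 - 7*z/6 + 8*cos(9*z/8)/3


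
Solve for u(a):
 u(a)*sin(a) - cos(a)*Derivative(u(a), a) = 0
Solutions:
 u(a) = C1/cos(a)


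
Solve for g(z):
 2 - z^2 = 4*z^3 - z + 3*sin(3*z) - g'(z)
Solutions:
 g(z) = C1 + z^4 + z^3/3 - z^2/2 - 2*z - cos(3*z)


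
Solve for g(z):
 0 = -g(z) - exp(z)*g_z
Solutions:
 g(z) = C1*exp(exp(-z))


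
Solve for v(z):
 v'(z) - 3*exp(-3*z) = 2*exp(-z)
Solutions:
 v(z) = C1 - 2*exp(-z) - exp(-3*z)


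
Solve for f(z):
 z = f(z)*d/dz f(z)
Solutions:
 f(z) = -sqrt(C1 + z^2)
 f(z) = sqrt(C1 + z^2)


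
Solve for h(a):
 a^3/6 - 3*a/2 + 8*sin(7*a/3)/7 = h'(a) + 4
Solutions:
 h(a) = C1 + a^4/24 - 3*a^2/4 - 4*a - 24*cos(7*a/3)/49


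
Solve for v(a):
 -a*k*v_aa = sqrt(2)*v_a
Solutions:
 v(a) = C1 + a^(((re(k) - sqrt(2))*re(k) + im(k)^2)/(re(k)^2 + im(k)^2))*(C2*sin(sqrt(2)*log(a)*Abs(im(k))/(re(k)^2 + im(k)^2)) + C3*cos(sqrt(2)*log(a)*im(k)/(re(k)^2 + im(k)^2)))


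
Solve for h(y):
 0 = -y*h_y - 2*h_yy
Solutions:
 h(y) = C1 + C2*erf(y/2)


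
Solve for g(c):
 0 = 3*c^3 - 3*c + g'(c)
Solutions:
 g(c) = C1 - 3*c^4/4 + 3*c^2/2


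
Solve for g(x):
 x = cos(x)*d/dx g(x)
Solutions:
 g(x) = C1 + Integral(x/cos(x), x)


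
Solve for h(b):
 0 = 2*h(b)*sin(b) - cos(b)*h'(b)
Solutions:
 h(b) = C1/cos(b)^2


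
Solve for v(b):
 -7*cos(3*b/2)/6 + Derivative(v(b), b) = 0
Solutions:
 v(b) = C1 + 7*sin(3*b/2)/9


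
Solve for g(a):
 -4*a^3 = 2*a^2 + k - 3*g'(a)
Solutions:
 g(a) = C1 + a^4/3 + 2*a^3/9 + a*k/3


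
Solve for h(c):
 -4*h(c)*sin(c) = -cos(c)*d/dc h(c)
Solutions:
 h(c) = C1/cos(c)^4


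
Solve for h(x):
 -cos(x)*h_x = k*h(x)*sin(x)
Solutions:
 h(x) = C1*exp(k*log(cos(x)))


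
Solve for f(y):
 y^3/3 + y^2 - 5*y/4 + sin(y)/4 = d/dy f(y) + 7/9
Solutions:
 f(y) = C1 + y^4/12 + y^3/3 - 5*y^2/8 - 7*y/9 - cos(y)/4


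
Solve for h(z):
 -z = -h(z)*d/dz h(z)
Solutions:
 h(z) = -sqrt(C1 + z^2)
 h(z) = sqrt(C1 + z^2)


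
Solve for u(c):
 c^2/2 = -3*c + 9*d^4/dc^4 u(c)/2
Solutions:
 u(c) = C1 + C2*c + C3*c^2 + C4*c^3 + c^6/3240 + c^5/180


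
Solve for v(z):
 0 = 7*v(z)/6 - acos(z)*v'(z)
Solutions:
 v(z) = C1*exp(7*Integral(1/acos(z), z)/6)


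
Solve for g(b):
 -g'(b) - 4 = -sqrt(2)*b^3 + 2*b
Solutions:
 g(b) = C1 + sqrt(2)*b^4/4 - b^2 - 4*b


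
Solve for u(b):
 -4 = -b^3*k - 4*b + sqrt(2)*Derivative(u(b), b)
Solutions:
 u(b) = C1 + sqrt(2)*b^4*k/8 + sqrt(2)*b^2 - 2*sqrt(2)*b


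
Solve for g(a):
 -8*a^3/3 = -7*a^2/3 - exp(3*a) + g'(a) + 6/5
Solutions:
 g(a) = C1 - 2*a^4/3 + 7*a^3/9 - 6*a/5 + exp(3*a)/3


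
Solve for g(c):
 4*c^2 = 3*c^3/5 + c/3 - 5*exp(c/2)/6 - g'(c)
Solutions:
 g(c) = C1 + 3*c^4/20 - 4*c^3/3 + c^2/6 - 5*exp(c/2)/3


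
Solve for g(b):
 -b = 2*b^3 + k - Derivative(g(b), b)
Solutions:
 g(b) = C1 + b^4/2 + b^2/2 + b*k


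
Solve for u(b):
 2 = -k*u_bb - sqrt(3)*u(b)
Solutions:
 u(b) = C1*exp(-3^(1/4)*b*sqrt(-1/k)) + C2*exp(3^(1/4)*b*sqrt(-1/k)) - 2*sqrt(3)/3


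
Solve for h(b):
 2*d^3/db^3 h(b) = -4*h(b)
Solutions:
 h(b) = C3*exp(-2^(1/3)*b) + (C1*sin(2^(1/3)*sqrt(3)*b/2) + C2*cos(2^(1/3)*sqrt(3)*b/2))*exp(2^(1/3)*b/2)


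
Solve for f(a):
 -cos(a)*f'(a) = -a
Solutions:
 f(a) = C1 + Integral(a/cos(a), a)


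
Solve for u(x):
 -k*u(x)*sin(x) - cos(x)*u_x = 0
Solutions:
 u(x) = C1*exp(k*log(cos(x)))


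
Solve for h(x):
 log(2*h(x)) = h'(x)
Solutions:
 -Integral(1/(log(_y) + log(2)), (_y, h(x))) = C1 - x


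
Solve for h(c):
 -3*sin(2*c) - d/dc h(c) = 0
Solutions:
 h(c) = C1 + 3*cos(2*c)/2


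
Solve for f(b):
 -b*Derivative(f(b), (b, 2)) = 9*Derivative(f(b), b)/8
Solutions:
 f(b) = C1 + C2/b^(1/8)


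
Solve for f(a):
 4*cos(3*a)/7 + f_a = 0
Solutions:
 f(a) = C1 - 4*sin(3*a)/21


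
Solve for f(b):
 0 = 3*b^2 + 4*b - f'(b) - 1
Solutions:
 f(b) = C1 + b^3 + 2*b^2 - b


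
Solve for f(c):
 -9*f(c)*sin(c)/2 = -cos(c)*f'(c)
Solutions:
 f(c) = C1/cos(c)^(9/2)


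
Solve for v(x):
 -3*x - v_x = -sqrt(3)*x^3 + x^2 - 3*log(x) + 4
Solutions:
 v(x) = C1 + sqrt(3)*x^4/4 - x^3/3 - 3*x^2/2 + 3*x*log(x) - 7*x


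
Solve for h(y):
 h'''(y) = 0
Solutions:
 h(y) = C1 + C2*y + C3*y^2


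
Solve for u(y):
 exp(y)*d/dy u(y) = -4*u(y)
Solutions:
 u(y) = C1*exp(4*exp(-y))


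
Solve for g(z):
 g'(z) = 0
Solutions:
 g(z) = C1


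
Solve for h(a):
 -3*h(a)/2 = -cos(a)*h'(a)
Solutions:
 h(a) = C1*(sin(a) + 1)^(3/4)/(sin(a) - 1)^(3/4)


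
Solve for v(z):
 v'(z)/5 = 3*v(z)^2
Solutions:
 v(z) = -1/(C1 + 15*z)


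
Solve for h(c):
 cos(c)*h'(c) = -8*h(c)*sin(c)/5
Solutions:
 h(c) = C1*cos(c)^(8/5)


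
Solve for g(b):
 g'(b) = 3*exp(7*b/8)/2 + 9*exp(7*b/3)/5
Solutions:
 g(b) = C1 + 12*exp(7*b/8)/7 + 27*exp(7*b/3)/35


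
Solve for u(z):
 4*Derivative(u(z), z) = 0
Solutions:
 u(z) = C1


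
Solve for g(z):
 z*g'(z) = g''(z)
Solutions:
 g(z) = C1 + C2*erfi(sqrt(2)*z/2)


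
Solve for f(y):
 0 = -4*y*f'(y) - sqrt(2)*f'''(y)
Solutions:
 f(y) = C1 + Integral(C2*airyai(-sqrt(2)*y) + C3*airybi(-sqrt(2)*y), y)


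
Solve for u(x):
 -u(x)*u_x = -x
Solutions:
 u(x) = -sqrt(C1 + x^2)
 u(x) = sqrt(C1 + x^2)


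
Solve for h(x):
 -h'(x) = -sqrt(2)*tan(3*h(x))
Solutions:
 h(x) = -asin(C1*exp(3*sqrt(2)*x))/3 + pi/3
 h(x) = asin(C1*exp(3*sqrt(2)*x))/3


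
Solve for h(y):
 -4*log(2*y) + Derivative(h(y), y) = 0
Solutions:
 h(y) = C1 + 4*y*log(y) - 4*y + y*log(16)


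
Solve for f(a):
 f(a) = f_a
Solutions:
 f(a) = C1*exp(a)


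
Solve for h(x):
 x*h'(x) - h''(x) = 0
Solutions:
 h(x) = C1 + C2*erfi(sqrt(2)*x/2)


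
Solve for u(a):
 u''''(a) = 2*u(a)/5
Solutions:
 u(a) = C1*exp(-2^(1/4)*5^(3/4)*a/5) + C2*exp(2^(1/4)*5^(3/4)*a/5) + C3*sin(2^(1/4)*5^(3/4)*a/5) + C4*cos(2^(1/4)*5^(3/4)*a/5)


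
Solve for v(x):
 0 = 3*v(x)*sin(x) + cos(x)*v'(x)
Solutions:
 v(x) = C1*cos(x)^3


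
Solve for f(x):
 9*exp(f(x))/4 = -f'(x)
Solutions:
 f(x) = log(1/(C1 + 9*x)) + 2*log(2)


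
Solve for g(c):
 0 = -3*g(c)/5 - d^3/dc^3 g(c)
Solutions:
 g(c) = C3*exp(-3^(1/3)*5^(2/3)*c/5) + (C1*sin(3^(5/6)*5^(2/3)*c/10) + C2*cos(3^(5/6)*5^(2/3)*c/10))*exp(3^(1/3)*5^(2/3)*c/10)


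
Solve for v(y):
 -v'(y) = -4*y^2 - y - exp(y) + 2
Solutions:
 v(y) = C1 + 4*y^3/3 + y^2/2 - 2*y + exp(y)


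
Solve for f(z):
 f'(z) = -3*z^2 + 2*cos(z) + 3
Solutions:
 f(z) = C1 - z^3 + 3*z + 2*sin(z)


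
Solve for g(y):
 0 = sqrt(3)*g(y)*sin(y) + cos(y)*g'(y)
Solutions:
 g(y) = C1*cos(y)^(sqrt(3))


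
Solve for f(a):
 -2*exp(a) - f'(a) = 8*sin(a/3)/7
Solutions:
 f(a) = C1 - 2*exp(a) + 24*cos(a/3)/7


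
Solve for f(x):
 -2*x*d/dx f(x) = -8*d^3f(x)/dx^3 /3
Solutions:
 f(x) = C1 + Integral(C2*airyai(6^(1/3)*x/2) + C3*airybi(6^(1/3)*x/2), x)


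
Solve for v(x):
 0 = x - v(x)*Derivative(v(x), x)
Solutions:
 v(x) = -sqrt(C1 + x^2)
 v(x) = sqrt(C1 + x^2)


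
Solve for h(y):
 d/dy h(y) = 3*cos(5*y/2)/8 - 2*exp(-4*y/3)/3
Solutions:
 h(y) = C1 + 3*sin(5*y/2)/20 + exp(-4*y/3)/2


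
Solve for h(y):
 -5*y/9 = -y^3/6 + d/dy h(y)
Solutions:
 h(y) = C1 + y^4/24 - 5*y^2/18


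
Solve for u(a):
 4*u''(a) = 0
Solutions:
 u(a) = C1 + C2*a


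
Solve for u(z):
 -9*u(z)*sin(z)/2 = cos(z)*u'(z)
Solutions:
 u(z) = C1*cos(z)^(9/2)


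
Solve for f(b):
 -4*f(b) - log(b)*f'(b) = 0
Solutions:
 f(b) = C1*exp(-4*li(b))


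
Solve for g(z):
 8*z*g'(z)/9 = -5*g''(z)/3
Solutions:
 g(z) = C1 + C2*erf(2*sqrt(15)*z/15)


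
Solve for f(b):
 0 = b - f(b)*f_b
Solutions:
 f(b) = -sqrt(C1 + b^2)
 f(b) = sqrt(C1 + b^2)


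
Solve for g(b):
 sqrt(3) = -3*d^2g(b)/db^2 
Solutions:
 g(b) = C1 + C2*b - sqrt(3)*b^2/6


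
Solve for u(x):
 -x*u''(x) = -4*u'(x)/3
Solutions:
 u(x) = C1 + C2*x^(7/3)


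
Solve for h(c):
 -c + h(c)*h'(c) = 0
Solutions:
 h(c) = -sqrt(C1 + c^2)
 h(c) = sqrt(C1 + c^2)


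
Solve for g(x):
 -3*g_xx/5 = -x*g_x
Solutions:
 g(x) = C1 + C2*erfi(sqrt(30)*x/6)


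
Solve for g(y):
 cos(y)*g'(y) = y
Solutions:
 g(y) = C1 + Integral(y/cos(y), y)


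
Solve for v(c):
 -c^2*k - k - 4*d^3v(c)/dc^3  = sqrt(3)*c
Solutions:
 v(c) = C1 + C2*c + C3*c^2 - c^5*k/240 - sqrt(3)*c^4/96 - c^3*k/24


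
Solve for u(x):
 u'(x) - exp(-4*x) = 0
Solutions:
 u(x) = C1 - exp(-4*x)/4


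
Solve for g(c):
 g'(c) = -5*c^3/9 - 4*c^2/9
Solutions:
 g(c) = C1 - 5*c^4/36 - 4*c^3/27


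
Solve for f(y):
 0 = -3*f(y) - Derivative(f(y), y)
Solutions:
 f(y) = C1*exp(-3*y)


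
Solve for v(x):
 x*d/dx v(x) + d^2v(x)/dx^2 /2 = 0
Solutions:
 v(x) = C1 + C2*erf(x)


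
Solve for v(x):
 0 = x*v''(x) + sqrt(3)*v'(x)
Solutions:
 v(x) = C1 + C2*x^(1 - sqrt(3))


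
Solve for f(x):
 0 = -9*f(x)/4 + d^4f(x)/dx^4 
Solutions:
 f(x) = C1*exp(-sqrt(6)*x/2) + C2*exp(sqrt(6)*x/2) + C3*sin(sqrt(6)*x/2) + C4*cos(sqrt(6)*x/2)


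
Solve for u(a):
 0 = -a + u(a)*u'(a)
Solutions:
 u(a) = -sqrt(C1 + a^2)
 u(a) = sqrt(C1 + a^2)


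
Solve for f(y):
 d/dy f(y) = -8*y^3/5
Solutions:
 f(y) = C1 - 2*y^4/5


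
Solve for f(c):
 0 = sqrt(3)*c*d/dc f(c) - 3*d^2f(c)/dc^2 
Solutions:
 f(c) = C1 + C2*erfi(sqrt(2)*3^(3/4)*c/6)


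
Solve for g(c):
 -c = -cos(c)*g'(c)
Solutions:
 g(c) = C1 + Integral(c/cos(c), c)


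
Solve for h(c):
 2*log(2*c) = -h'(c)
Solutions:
 h(c) = C1 - 2*c*log(c) - c*log(4) + 2*c


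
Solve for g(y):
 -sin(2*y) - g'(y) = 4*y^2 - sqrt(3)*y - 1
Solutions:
 g(y) = C1 - 4*y^3/3 + sqrt(3)*y^2/2 + y + cos(2*y)/2


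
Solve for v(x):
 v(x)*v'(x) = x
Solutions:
 v(x) = -sqrt(C1 + x^2)
 v(x) = sqrt(C1 + x^2)


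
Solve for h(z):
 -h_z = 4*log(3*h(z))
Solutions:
 Integral(1/(log(_y) + log(3)), (_y, h(z)))/4 = C1 - z


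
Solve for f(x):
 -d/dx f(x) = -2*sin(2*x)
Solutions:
 f(x) = C1 - cos(2*x)


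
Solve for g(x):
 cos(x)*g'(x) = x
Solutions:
 g(x) = C1 + Integral(x/cos(x), x)


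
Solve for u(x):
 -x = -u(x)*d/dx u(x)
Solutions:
 u(x) = -sqrt(C1 + x^2)
 u(x) = sqrt(C1 + x^2)


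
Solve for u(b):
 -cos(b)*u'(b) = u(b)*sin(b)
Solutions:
 u(b) = C1*cos(b)


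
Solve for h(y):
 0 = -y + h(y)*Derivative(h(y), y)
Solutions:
 h(y) = -sqrt(C1 + y^2)
 h(y) = sqrt(C1 + y^2)


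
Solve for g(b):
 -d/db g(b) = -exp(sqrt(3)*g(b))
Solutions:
 g(b) = sqrt(3)*(2*log(-1/(C1 + b)) - log(3))/6


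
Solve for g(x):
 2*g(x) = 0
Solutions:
 g(x) = 0


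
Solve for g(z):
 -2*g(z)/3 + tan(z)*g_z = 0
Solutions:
 g(z) = C1*sin(z)^(2/3)


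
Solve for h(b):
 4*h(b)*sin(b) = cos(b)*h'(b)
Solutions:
 h(b) = C1/cos(b)^4


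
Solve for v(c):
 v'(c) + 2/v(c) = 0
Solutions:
 v(c) = -sqrt(C1 - 4*c)
 v(c) = sqrt(C1 - 4*c)


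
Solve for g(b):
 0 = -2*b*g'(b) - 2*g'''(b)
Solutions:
 g(b) = C1 + Integral(C2*airyai(-b) + C3*airybi(-b), b)


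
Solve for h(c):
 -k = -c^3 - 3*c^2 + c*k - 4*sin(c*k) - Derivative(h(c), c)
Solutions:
 h(c) = C1 - c^4/4 - c^3 + c^2*k/2 + c*k + 4*cos(c*k)/k


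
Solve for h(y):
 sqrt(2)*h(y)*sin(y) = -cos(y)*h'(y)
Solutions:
 h(y) = C1*cos(y)^(sqrt(2))


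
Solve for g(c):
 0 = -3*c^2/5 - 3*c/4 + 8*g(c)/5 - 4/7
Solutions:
 g(c) = 3*c^2/8 + 15*c/32 + 5/14


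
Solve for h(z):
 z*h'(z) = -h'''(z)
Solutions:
 h(z) = C1 + Integral(C2*airyai(-z) + C3*airybi(-z), z)


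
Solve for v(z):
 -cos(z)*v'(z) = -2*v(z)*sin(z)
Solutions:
 v(z) = C1/cos(z)^2


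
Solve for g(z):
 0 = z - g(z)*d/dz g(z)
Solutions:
 g(z) = -sqrt(C1 + z^2)
 g(z) = sqrt(C1 + z^2)


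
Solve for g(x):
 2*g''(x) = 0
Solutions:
 g(x) = C1 + C2*x


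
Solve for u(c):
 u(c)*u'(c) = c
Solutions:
 u(c) = -sqrt(C1 + c^2)
 u(c) = sqrt(C1 + c^2)


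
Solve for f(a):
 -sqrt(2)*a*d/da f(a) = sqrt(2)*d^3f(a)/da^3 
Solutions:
 f(a) = C1 + Integral(C2*airyai(-a) + C3*airybi(-a), a)


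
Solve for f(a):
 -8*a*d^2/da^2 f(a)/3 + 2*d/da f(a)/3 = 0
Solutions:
 f(a) = C1 + C2*a^(5/4)


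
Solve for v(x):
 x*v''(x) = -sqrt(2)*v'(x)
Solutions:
 v(x) = C1 + C2*x^(1 - sqrt(2))


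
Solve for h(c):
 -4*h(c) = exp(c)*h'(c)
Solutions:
 h(c) = C1*exp(4*exp(-c))


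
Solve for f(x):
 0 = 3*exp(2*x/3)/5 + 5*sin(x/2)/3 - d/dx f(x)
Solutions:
 f(x) = C1 + 9*exp(2*x/3)/10 - 10*cos(x/2)/3


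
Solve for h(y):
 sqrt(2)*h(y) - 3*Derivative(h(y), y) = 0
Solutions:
 h(y) = C1*exp(sqrt(2)*y/3)


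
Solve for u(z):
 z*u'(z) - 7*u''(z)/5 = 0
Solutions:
 u(z) = C1 + C2*erfi(sqrt(70)*z/14)


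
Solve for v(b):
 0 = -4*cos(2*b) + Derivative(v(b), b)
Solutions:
 v(b) = C1 + 2*sin(2*b)


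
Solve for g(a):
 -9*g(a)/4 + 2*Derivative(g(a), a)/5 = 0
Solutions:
 g(a) = C1*exp(45*a/8)


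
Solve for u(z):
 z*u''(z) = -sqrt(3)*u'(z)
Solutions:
 u(z) = C1 + C2*z^(1 - sqrt(3))


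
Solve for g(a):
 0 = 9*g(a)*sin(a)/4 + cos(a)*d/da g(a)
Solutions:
 g(a) = C1*cos(a)^(9/4)


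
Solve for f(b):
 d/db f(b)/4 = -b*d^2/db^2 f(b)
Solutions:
 f(b) = C1 + C2*b^(3/4)


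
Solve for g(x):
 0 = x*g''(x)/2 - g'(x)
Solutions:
 g(x) = C1 + C2*x^3


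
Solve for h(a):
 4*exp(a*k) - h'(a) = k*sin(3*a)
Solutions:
 h(a) = C1 + k*cos(3*a)/3 + 4*exp(a*k)/k


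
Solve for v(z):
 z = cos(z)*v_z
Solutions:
 v(z) = C1 + Integral(z/cos(z), z)


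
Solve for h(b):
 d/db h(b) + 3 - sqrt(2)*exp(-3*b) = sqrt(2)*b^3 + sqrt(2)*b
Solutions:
 h(b) = C1 + sqrt(2)*b^4/4 + sqrt(2)*b^2/2 - 3*b - sqrt(2)*exp(-3*b)/3


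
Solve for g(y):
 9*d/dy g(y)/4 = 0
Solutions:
 g(y) = C1


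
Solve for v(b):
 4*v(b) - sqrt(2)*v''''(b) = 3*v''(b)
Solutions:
 v(b) = C1*exp(-2^(1/4)*b*sqrt(-3 + sqrt(9 + 16*sqrt(2)))/2) + C2*exp(2^(1/4)*b*sqrt(-3 + sqrt(9 + 16*sqrt(2)))/2) + C3*sin(2^(1/4)*b*sqrt(3 + sqrt(9 + 16*sqrt(2)))/2) + C4*cosh(2^(1/4)*b*sqrt(-sqrt(9 + 16*sqrt(2)) - 3)/2)


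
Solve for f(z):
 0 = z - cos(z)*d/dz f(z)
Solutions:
 f(z) = C1 + Integral(z/cos(z), z)


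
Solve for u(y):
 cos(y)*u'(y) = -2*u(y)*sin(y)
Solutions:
 u(y) = C1*cos(y)^2


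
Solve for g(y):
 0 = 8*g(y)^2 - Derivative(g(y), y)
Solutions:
 g(y) = -1/(C1 + 8*y)


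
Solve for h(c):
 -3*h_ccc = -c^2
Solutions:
 h(c) = C1 + C2*c + C3*c^2 + c^5/180


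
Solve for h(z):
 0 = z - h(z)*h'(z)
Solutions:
 h(z) = -sqrt(C1 + z^2)
 h(z) = sqrt(C1 + z^2)


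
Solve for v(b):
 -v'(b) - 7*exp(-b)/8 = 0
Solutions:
 v(b) = C1 + 7*exp(-b)/8


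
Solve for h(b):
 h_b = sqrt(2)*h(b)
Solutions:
 h(b) = C1*exp(sqrt(2)*b)


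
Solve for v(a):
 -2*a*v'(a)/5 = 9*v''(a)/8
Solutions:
 v(a) = C1 + C2*erf(2*sqrt(10)*a/15)


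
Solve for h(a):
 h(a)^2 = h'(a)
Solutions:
 h(a) = -1/(C1 + a)


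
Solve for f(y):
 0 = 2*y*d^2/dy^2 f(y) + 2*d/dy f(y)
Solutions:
 f(y) = C1 + C2*log(y)


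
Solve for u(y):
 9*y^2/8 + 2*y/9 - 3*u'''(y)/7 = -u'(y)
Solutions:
 u(y) = C1 + C2*exp(-sqrt(21)*y/3) + C3*exp(sqrt(21)*y/3) - 3*y^3/8 - y^2/9 - 27*y/28


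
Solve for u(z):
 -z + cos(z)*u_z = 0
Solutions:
 u(z) = C1 + Integral(z/cos(z), z)


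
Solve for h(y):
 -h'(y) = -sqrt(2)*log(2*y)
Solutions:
 h(y) = C1 + sqrt(2)*y*log(y) - sqrt(2)*y + sqrt(2)*y*log(2)


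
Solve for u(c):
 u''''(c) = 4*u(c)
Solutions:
 u(c) = C1*exp(-sqrt(2)*c) + C2*exp(sqrt(2)*c) + C3*sin(sqrt(2)*c) + C4*cos(sqrt(2)*c)


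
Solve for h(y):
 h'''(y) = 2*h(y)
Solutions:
 h(y) = C3*exp(2^(1/3)*y) + (C1*sin(2^(1/3)*sqrt(3)*y/2) + C2*cos(2^(1/3)*sqrt(3)*y/2))*exp(-2^(1/3)*y/2)


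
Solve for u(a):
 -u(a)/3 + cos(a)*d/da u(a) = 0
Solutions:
 u(a) = C1*(sin(a) + 1)^(1/6)/(sin(a) - 1)^(1/6)


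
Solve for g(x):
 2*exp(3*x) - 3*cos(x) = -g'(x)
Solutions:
 g(x) = C1 - 2*exp(3*x)/3 + 3*sin(x)


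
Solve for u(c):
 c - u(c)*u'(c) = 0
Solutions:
 u(c) = -sqrt(C1 + c^2)
 u(c) = sqrt(C1 + c^2)


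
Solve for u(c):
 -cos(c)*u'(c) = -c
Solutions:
 u(c) = C1 + Integral(c/cos(c), c)


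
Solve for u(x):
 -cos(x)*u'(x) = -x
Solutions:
 u(x) = C1 + Integral(x/cos(x), x)


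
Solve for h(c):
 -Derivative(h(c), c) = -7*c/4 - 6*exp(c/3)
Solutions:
 h(c) = C1 + 7*c^2/8 + 18*exp(c/3)


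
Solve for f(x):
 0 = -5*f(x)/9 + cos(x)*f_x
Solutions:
 f(x) = C1*(sin(x) + 1)^(5/18)/(sin(x) - 1)^(5/18)


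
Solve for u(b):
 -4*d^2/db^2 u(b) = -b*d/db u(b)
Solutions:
 u(b) = C1 + C2*erfi(sqrt(2)*b/4)


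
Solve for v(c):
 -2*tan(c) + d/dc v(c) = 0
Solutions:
 v(c) = C1 - 2*log(cos(c))


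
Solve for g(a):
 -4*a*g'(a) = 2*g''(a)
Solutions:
 g(a) = C1 + C2*erf(a)


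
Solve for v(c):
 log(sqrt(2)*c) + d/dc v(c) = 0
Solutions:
 v(c) = C1 - c*log(c) - c*log(2)/2 + c


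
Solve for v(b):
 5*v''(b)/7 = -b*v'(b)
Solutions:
 v(b) = C1 + C2*erf(sqrt(70)*b/10)


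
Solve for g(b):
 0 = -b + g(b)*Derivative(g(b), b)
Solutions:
 g(b) = -sqrt(C1 + b^2)
 g(b) = sqrt(C1 + b^2)


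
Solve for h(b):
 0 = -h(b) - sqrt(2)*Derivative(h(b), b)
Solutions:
 h(b) = C1*exp(-sqrt(2)*b/2)


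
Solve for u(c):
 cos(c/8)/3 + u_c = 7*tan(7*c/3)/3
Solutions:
 u(c) = C1 - log(cos(7*c/3)) - 8*sin(c/8)/3


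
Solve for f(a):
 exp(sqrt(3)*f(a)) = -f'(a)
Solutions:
 f(a) = sqrt(3)*(2*log(1/(C1 + a)) - log(3))/6


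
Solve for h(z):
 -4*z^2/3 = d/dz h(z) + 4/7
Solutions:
 h(z) = C1 - 4*z^3/9 - 4*z/7


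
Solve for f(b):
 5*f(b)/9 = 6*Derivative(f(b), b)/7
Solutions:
 f(b) = C1*exp(35*b/54)


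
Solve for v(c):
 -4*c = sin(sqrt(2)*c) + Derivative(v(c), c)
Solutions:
 v(c) = C1 - 2*c^2 + sqrt(2)*cos(sqrt(2)*c)/2


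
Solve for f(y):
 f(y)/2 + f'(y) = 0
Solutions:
 f(y) = C1*exp(-y/2)


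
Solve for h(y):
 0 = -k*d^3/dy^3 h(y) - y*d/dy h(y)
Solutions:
 h(y) = C1 + Integral(C2*airyai(y*(-1/k)^(1/3)) + C3*airybi(y*(-1/k)^(1/3)), y)


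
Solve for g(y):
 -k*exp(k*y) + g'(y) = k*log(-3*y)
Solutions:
 g(y) = C1 + k*y*log(-y) + k*y*(-1 + log(3)) + exp(k*y)


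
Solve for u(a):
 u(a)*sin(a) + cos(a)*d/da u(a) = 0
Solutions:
 u(a) = C1*cos(a)


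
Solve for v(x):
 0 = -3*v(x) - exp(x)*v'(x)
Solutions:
 v(x) = C1*exp(3*exp(-x))


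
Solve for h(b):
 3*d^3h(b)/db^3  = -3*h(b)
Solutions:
 h(b) = C3*exp(-b) + (C1*sin(sqrt(3)*b/2) + C2*cos(sqrt(3)*b/2))*exp(b/2)


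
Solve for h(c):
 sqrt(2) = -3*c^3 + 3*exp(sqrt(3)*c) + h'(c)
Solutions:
 h(c) = C1 + 3*c^4/4 + sqrt(2)*c - sqrt(3)*exp(sqrt(3)*c)


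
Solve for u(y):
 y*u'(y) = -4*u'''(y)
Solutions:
 u(y) = C1 + Integral(C2*airyai(-2^(1/3)*y/2) + C3*airybi(-2^(1/3)*y/2), y)


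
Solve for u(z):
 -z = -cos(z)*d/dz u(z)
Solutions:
 u(z) = C1 + Integral(z/cos(z), z)


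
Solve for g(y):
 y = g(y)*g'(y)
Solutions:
 g(y) = -sqrt(C1 + y^2)
 g(y) = sqrt(C1 + y^2)


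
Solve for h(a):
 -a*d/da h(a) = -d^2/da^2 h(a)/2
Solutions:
 h(a) = C1 + C2*erfi(a)


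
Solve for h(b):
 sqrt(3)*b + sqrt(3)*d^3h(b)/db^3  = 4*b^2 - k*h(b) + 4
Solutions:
 h(b) = C1*exp(3^(5/6)*b*(-k)^(1/3)/3) + C2*exp(b*(-k)^(1/3)*(-3^(5/6) + 3*3^(1/3)*I)/6) + C3*exp(-b*(-k)^(1/3)*(3^(5/6) + 3*3^(1/3)*I)/6) + 4*b^2/k - sqrt(3)*b/k + 4/k


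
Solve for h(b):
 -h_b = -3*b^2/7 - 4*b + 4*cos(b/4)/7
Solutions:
 h(b) = C1 + b^3/7 + 2*b^2 - 16*sin(b/4)/7


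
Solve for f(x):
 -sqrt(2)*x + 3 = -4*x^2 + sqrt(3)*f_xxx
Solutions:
 f(x) = C1 + C2*x + C3*x^2 + sqrt(3)*x^5/45 - sqrt(6)*x^4/72 + sqrt(3)*x^3/6


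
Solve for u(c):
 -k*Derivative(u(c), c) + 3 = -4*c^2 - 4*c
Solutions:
 u(c) = C1 + 4*c^3/(3*k) + 2*c^2/k + 3*c/k


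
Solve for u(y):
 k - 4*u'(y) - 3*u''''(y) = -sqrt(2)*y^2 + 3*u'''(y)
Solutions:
 u(y) = C1 + C2*exp(y*(-2 + (6*sqrt(10) + 19)^(-1/3) + (6*sqrt(10) + 19)^(1/3))/6)*sin(sqrt(3)*y*(-(6*sqrt(10) + 19)^(1/3) + (6*sqrt(10) + 19)^(-1/3))/6) + C3*exp(y*(-2 + (6*sqrt(10) + 19)^(-1/3) + (6*sqrt(10) + 19)^(1/3))/6)*cos(sqrt(3)*y*(-(6*sqrt(10) + 19)^(1/3) + (6*sqrt(10) + 19)^(-1/3))/6) + C4*exp(-y*((6*sqrt(10) + 19)^(-1/3) + 1 + (6*sqrt(10) + 19)^(1/3))/3) + k*y/4 + sqrt(2)*y^3/12 - 3*sqrt(2)*y/8


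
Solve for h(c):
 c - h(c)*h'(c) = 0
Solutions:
 h(c) = -sqrt(C1 + c^2)
 h(c) = sqrt(C1 + c^2)


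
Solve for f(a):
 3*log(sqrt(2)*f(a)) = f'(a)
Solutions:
 -2*Integral(1/(2*log(_y) + log(2)), (_y, f(a)))/3 = C1 - a


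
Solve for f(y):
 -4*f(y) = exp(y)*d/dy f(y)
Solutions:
 f(y) = C1*exp(4*exp(-y))


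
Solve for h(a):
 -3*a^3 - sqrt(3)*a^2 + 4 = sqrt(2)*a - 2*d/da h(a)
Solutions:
 h(a) = C1 + 3*a^4/8 + sqrt(3)*a^3/6 + sqrt(2)*a^2/4 - 2*a


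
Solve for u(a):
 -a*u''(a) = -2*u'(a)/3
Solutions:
 u(a) = C1 + C2*a^(5/3)


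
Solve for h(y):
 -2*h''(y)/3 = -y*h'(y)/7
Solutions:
 h(y) = C1 + C2*erfi(sqrt(21)*y/14)
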